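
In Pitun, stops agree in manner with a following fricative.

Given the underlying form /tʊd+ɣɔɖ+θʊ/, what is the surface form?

[tʊzɣɔʐθʊ]

/d/ is a voiced alveolar stop. The following trigger /ɣ/ is a fricative, so /d/ must become a fricative as well.
Changing only its manner to fricative gives [z] — the voiced alveolar fricative.
The same rule applies at the second boundary: /ɖ/ → [ʐ] next to /θ/.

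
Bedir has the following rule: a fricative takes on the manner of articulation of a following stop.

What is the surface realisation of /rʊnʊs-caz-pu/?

The rule targets /s/ (voiceless alveolar fricative), which sits before the trigger /c/ (stop).
A voiceless alveolar stop is [t], so the surface segment is [t].
At the second juncture, /z/ likewise becomes [d] adjacent to /p/.

[rʊnʊtcadpu]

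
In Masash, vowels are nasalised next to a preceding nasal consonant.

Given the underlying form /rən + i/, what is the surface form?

[rənĩ]

/i/ sits next to the nasal /n/ and is therefore nasalised to [ĩ].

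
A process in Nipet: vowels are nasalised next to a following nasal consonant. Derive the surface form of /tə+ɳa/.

/ə/ sits next to the nasal /ɳ/ and is therefore nasalised to [ə̃].

[tə̃ɳa]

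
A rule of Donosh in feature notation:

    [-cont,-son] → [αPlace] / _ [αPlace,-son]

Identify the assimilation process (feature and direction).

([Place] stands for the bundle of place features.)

The shared variable α links the value of the place features (abbreviated [Place]) on the target to the same value on the neighbouring segment, so place is the feature that assimilates.
Since the environment is written after the underscore, the trigger follows the target; the direction is regressive.

regressive place assimilation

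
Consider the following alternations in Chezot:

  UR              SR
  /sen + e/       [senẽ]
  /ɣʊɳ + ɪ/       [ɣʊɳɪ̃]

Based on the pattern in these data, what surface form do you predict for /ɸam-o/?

The data show progressive nasality assimilation (vowel nasalisation): /e/ → [ẽ] after /n/; /ɪ/ → [ɪ̃] after /ɳ/ — a vowel is nasalised by an immediately preceding nasal consonant.
The vowel /o/ is adjacent to the preceding nasal /m/, so it acquires [+nasal] and surfaces as [õ].

[ɸamõ]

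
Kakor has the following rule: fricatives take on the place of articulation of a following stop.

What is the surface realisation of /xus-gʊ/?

/s/ is a voiceless alveolar fricative. The following trigger /g/ is velar, so /s/ must become velar as well.
The voiceless velar fricative is [x], so /s/ → [x].

[xuxgʊ]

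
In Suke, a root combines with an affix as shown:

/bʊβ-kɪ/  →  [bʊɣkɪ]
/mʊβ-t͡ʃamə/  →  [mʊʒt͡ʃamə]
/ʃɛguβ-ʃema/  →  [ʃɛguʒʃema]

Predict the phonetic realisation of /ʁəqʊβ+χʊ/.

[ʁəqʊʁχʊ]

The data show regressive place assimilation: /β/ → [ɣ] before /k/; /β/ → [ʒ] before /t͡ʃ/; /β/ → [ʒ] before /ʃ/. In each pair only place changes, matching the following consonant, while manner and voice stay constant.
The rule targets /β/ (voiced bilabial fricative), which sits before the trigger /χ/ (uvular).
A voiced uvular fricative is [ʁ], so the surface segment is [ʁ].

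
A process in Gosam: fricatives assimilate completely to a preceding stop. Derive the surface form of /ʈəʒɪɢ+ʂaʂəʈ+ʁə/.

[ʈəʒɪɢɢaʂəʈʈə]

/ʂ/ is the segment targeted by the rule; it sits immediately after /ɢ/, so it assimilates completely and surfaces as [ɢ].
The same rule applies at the second boundary: /ʁ/ → [ʈ] next to /ʈ/.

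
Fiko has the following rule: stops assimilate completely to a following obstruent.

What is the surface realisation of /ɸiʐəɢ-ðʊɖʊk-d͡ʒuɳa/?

[ɸiʐəððʊɖʊd͡ʒd͡ʒuɳa]

/ɢ/ is the segment targeted by the rule; it sits immediately before /ð/, so it assimilates completely and surfaces as [ð].
The same rule applies at the second boundary: /k/ → [d͡ʒ] next to /d͡ʒ/.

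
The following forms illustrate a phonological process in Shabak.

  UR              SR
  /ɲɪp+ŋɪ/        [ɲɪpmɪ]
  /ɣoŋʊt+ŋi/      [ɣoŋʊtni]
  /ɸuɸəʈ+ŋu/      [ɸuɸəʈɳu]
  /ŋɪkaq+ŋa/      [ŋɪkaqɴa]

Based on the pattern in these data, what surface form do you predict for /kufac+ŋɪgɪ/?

[kufacɲɪgɪ]

The data show progressive place assimilation: /ŋ/ → [m] after /p/; /ŋ/ → [n] after /t/; /ŋ/ → [ɳ] after /ʈ/; /ŋ/ → [ɴ] after /q/. In each pair only place changes, matching the preceding consonant, while manner and voice stay constant.
/ŋ/ is a voiced velar nasal. The preceding trigger /c/ is palatal, so /ŋ/ must become palatal as well.
Changing only its place to palatal gives [ɲ] — the voiced palatal nasal.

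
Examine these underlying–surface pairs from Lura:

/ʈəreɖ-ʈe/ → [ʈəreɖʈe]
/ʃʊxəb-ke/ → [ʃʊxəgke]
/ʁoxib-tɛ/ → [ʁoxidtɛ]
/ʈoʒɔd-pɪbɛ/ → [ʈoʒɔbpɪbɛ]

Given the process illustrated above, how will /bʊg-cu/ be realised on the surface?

[bʊɟcu]

The data show regressive place assimilation: /b/ → [g] before /k/; /b/ → [d] before /t/; /d/ → [b] before /p/. In each pair only place changes, matching the following consonant, while manner and voice stay constant.
No alternation appears in [ʈəreɖʈe]: there the adjacent consonants already agree in place (/ɖ/ and /ʈ/ are both retroflex), so this form is consistent with the same rule.
/g/ is a voiced velar stop. The following trigger /c/ is palatal, so /g/ must become palatal as well.
Changing only its place to palatal gives [ɟ] — the voiced palatal stop.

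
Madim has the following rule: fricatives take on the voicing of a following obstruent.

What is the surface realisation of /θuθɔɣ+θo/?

[θuθɔxθo]

/ɣ/ is a voiced velar fricative. The following trigger /θ/ is voiceless, so /ɣ/ must become voiceless as well.
A voiceless velar fricative is [x], so the surface segment is [x].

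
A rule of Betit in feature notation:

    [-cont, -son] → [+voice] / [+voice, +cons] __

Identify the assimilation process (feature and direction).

progressive voicing assimilation

The structural change is [+voice], and the conditioning segment [+voice, +cons] (a voiced consonant) is itself voiced, so the target comes to share the voicing of its neighbour — voicing assimilation.
The conditioning segment sits to the left of the focus bar, meaning the trigger precedes the segment that changes — progressive assimilation.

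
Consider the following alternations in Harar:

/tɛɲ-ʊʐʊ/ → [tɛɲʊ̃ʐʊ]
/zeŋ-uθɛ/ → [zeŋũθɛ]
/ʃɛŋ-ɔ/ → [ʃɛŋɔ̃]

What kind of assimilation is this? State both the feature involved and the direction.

The vowel /ʊ/ surfaces as nasalised [ʊ̃] next to the preceding nasal /ɲ/ — it has acquired the [+nasal] feature of its neighbour.
Likewise in the remaining data: /u/ → [ũ] after /ŋ/; /ɔ/ → [ɔ̃] after /ŋ/ — each time a vowel is nasalised next to a preceding nasal.
Because the conditioning nasal is to the left of the vowel that changes, the process is progressive (perseverative).

progressive nasality assimilation (vowel nasalisation)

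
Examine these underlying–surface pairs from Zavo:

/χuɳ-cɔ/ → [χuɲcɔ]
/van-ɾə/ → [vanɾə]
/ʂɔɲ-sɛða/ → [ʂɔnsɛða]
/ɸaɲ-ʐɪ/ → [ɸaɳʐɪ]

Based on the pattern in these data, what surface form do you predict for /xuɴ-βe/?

[xumβe]

The data show regressive place assimilation: /ɳ/ → [ɲ] before /c/; /ɲ/ → [n] before /s/; /ɲ/ → [ɳ] before /ʐ/. In each pair only place changes, matching the following consonant, while manner and voice stay constant.
Nothing changes in [vanɾə]: there the adjacent consonants already agree in place (/n/ and /ɾ/ are both alveolar), so this form is consistent with the same rule.
/ɴ/ is a voiced uvular nasal. The following trigger /β/ is bilabial, so /ɴ/ must become bilabial as well.
Changing only its place to bilabial gives [m] — the voiced bilabial nasal.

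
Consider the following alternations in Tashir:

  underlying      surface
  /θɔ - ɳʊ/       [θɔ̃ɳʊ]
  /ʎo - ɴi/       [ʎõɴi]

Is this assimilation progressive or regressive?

The vowel /ɔ/ surfaces as nasalised [ɔ̃] next to the following nasal /ɳ/ — it has acquired the [+nasal] feature of its neighbour.
Likewise in the remaining data: /o/ → [õ] before /ɴ/ — each time a vowel is nasalised next to a following nasal.
Because the conditioning nasal is to the right of the vowel that changes, the process is regressive (anticipatory).

regressive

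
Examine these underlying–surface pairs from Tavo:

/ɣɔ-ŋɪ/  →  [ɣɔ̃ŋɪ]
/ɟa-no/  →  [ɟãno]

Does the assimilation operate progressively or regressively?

The vowel /ɔ/ surfaces as nasalised [ɔ̃] next to the following nasal /ŋ/ — it has acquired the [+nasal] feature of its neighbour.
Likewise in the remaining data: /a/ → [ã] before /n/ — each time a vowel is nasalised next to a following nasal.
Because the conditioning nasal is to the right of the vowel that changes, the process is regressive (anticipatory).

regressive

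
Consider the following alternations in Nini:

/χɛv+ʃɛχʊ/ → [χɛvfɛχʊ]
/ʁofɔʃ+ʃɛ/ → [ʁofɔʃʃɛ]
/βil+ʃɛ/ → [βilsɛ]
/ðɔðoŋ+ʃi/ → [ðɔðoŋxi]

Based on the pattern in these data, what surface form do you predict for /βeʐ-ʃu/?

The data show progressive place assimilation: /ʃ/ → [f] after /v/; /ʃ/ → [s] after /l/; /ʃ/ → [x] after /ŋ/. In each pair only place changes, matching the preceding consonant, while manner and voice stay constant.
Nothing changes in [ʁofɔʃʃɛ]: there the adjacent consonants already agree in place (/ʃ/ and /ʃ/ are both postalveolar), so this form is consistent with the same rule.
The rule targets /ʃ/ (voiceless postalveolar fricative), which sits after the trigger /ʐ/ (retroflex).
Changing only its place to retroflex gives [ʂ] — the voiceless retroflex fricative.

[βeʐʂu]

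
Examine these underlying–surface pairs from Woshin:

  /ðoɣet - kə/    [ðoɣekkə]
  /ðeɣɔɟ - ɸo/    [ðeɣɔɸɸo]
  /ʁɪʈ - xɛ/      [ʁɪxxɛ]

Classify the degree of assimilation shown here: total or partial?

Underlying /ɟ/ is realised as [ɸ] next to /ɸ/; /ɸ/ itself does not change.
The output [ɸ] is identical to the trigger /ɸ/ — every feature (place, manner, voicing) has been copied — so this is total assimilation.
The other forms behave the same way: /t/ → [k] before /k/; /ʈ/ → [x] before /x/ — in each case the output is a copy of the following consonant.

total assimilation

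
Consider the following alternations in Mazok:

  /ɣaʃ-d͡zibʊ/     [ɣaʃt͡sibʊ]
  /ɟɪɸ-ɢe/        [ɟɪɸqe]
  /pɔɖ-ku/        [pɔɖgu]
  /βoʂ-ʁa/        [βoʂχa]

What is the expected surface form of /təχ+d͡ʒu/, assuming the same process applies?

The data show progressive voicing assimilation: /d͡z/ → [t͡s] after /ʃ/; /ɢ/ → [q] after /ɸ/; /k/ → [g] after /ɖ/; /ʁ/ → [χ] after /ʂ/. In each pair only voicing changes, matching the preceding consonant, while place and manner stay constant.
/d͡ʒ/ is a voiced postalveolar affricate. The preceding trigger /χ/ is voiceless, so /d͡ʒ/ must become voiceless as well.
A voiceless postalveolar affricate is [t͡ʃ], so the surface segment is [t͡ʃ].

[təχt͡ʃu]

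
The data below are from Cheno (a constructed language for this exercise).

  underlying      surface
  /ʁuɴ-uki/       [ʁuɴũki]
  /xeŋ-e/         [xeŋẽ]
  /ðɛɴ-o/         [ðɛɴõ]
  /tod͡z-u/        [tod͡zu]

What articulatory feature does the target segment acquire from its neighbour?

nasality

The vowel /u/ surfaces as nasalised [ũ] next to the preceding nasal /ɴ/ — it has acquired the [+nasal] feature of its neighbour.
Likewise in the remaining data: /e/ → [ẽ] after /ŋ/; /o/ → [õ] after /ɴ/ — each time a vowel is nasalised next to a preceding nasal.
No change occurs in [tod͡zu] because the vowel at the boundary is adjacent to an oral consonant, not a nasal (/u/ next to /d͡z/).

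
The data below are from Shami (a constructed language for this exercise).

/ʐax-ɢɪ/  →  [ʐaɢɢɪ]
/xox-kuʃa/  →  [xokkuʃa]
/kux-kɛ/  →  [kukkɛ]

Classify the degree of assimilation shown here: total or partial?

The segment that alternates is /x/, which surfaces as [ɢ] when adjacent to /ɢ/.
The output [ɢ] is identical to the trigger /ɢ/ — every feature (place, manner, voicing) has been copied — so this is total assimilation.
The remaining alternation confirms this: /x/ → [k] before /k/ — in each case the output is a copy of the following consonant.

total assimilation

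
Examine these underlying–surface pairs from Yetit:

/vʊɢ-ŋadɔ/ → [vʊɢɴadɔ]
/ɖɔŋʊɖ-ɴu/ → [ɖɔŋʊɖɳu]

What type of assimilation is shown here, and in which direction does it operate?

Underlying /ŋ/ is realised as [ɴ] next to /ɢ/; /ɢ/ itself does not change.
/ŋ/ is velar while /ɢ/ is uvular; the output [ɴ] is uvular, matching the trigger — so the feature that spreads is place.
Manner and voice are unchanged, so the assimilation is partial, not total.
The same holds elsewhere in the data: /ɴ/ → [ɳ] after /ɖ/ (uvular → retroflex, matching retroflex) — only place changes, and always toward the preceding segment.
The trigger is the preceding segment, so the direction is progressive (perseverative).

progressive place assimilation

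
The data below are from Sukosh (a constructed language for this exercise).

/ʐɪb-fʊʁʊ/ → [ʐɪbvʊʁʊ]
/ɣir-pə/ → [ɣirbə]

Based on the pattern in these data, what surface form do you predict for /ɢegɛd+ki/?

The data show progressive voicing assimilation: /f/ → [v] after /b/; /p/ → [b] after /r/. In each pair only voicing changes, matching the preceding consonant, while place and manner stay constant.
/k/ is a voiceless velar stop. The preceding trigger /d/ is voiced, so /k/ must become voiced as well.
A voiced velar stop is [g], so the surface segment is [g].

[ɢegɛdgi]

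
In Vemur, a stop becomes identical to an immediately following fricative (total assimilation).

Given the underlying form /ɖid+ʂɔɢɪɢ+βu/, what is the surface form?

[ɖiʂʂɔɢɪββu]

/d/ is the segment targeted by the rule; it sits immediately before /ʂ/, so it assimilates completely and surfaces as [ʂ].
The same rule applies at the second boundary: /ɢ/ → [β] next to /β/.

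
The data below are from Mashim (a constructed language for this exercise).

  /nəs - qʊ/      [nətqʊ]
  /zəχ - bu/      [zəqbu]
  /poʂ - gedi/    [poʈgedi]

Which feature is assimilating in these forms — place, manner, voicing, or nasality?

Underlying /s/ is realised as [t] next to /q/; /q/ itself does not change.
/s/ is a fricative while /q/ is a stop; the output [t] is a stop, matching the trigger — so the feature that spreads is manner.
The other alternating forms pattern the same way: /χ/ → [q] before /b/ (fricative → stop, matching a stop); /ʂ/ → [ʈ] before /g/ (fricative → stop, matching a stop) — only manner changes, and always toward the following segment.

manner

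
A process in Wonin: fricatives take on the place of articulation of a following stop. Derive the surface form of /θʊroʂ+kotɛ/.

/ʂ/ is a voiceless retroflex fricative. The following trigger /k/ is velar, so /ʂ/ must become velar as well.
Changing only its place to velar gives [x] — the voiceless velar fricative.

[θʊroxkotɛ]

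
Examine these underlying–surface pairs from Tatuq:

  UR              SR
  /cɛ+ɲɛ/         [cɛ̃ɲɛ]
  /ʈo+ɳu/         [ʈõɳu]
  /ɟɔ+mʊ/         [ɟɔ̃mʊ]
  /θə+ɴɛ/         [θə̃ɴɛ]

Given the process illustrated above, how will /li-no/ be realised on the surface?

[lĩno]

The data show regressive nasality assimilation (vowel nasalisation): /ɛ/ → [ɛ̃] before /ɲ/; /o/ → [õ] before /ɳ/; /ɔ/ → [ɔ̃] before /m/; /ə/ → [ə̃] before /ɴ/ — a vowel is nasalised by an immediately following nasal consonant.
/i/ sits next to the nasal /n/ and is therefore nasalised to [ĩ].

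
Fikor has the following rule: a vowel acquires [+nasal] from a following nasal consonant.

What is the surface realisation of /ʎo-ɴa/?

The vowel /o/ is adjacent to the following nasal /ɴ/, so it acquires [+nasal] and surfaces as [õ].

[ʎõɴa]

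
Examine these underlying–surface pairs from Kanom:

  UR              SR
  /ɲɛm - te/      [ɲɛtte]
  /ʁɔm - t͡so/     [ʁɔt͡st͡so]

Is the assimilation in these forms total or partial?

total assimilation

Underlying /m/ is realised as [t] next to /t/; /t/ itself does not change.
The output [t] is identical to the trigger /t/ — every feature (place, manner, voicing) has been copied — so this is total assimilation.
The other form behaves the same way: /m/ → [t͡s] before /t͡s/ — in each case the output is a copy of the following consonant.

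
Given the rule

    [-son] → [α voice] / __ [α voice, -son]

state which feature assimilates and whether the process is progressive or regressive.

regressive voicing assimilation

The shared variable α links the value of [voice] on the target to the same value on the neighbouring segment, so voicing is the feature that assimilates.
Since the environment is written after the underscore, the trigger follows the target; the direction is regressive.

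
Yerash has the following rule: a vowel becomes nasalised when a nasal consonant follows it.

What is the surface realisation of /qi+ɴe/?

[qĩɴe]

The vowel /i/ is adjacent to the following nasal /ɴ/, so it acquires [+nasal] and surfaces as [ĩ].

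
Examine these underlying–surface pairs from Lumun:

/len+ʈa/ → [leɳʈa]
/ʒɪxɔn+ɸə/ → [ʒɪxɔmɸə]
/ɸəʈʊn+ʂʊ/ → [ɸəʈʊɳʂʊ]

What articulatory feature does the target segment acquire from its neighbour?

The segment that alternates is /n/, which surfaces as [ɳ] when adjacent to /ʈ/.
The change alveolar → retroflex matches the place of the following /ʈ/, identifying this as place assimilation.
The same holds elsewhere in the data: /n/ → [m] before /ɸ/ (alveolar → bilabial, matching bilabial); /n/ → [ɳ] before /ʂ/ (alveolar → retroflex, matching retroflex) — only place changes, and always toward the following segment.

place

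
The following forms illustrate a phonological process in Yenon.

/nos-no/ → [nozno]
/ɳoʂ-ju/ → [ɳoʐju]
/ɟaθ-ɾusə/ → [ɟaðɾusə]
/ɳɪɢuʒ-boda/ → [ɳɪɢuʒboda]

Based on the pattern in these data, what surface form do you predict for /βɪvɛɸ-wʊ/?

[βɪvɛβwʊ]

The data show regressive voicing assimilation: /s/ → [z] before /n/; /ʂ/ → [ʐ] before /j/; /θ/ → [ð] before /ɾ/. In each pair only voicing changes, matching the following consonant, while place and manner stay constant.
No alternation appears in [ɳɪɢuʒboda]: there the adjacent consonants already agree in voicing (/ʒ/ and /b/ are both voiced), so this form is consistent with the same rule.
/ɸ/ is a voiceless bilabial fricative. The following trigger /w/ is voiced, so /ɸ/ must become voiced as well.
The voiced bilabial fricative is [β], so /ɸ/ → [β].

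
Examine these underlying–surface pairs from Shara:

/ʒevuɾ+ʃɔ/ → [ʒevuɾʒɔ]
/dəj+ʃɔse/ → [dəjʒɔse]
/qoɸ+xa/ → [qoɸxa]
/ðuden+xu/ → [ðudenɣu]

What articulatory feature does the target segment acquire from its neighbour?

voicing

Underlying /ʃ/ is realised as [ʒ] next to /ɾ/; /ɾ/ itself does not change.
/ʃ/ is voiceless while /ɾ/ is voiced; the output [ʒ] is voiced, matching the trigger — so the feature that spreads is voicing.
The same holds elsewhere in the data: /ʃ/ → [ʒ] after /j/ (voiceless → voiced, matching voiced); /x/ → [ɣ] after /n/ (voiceless → voiced, matching voiced) — only voicing changes, and always toward the preceding segment.
No alternation appears in [qoɸxa]: there the adjacent consonants already agree in voicing (/x/ and /ɸ/ are both voiceless), so this form is consistent with the same rule.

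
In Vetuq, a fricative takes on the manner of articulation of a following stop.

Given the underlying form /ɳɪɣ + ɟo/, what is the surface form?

The rule targets /ɣ/ (voiced velar fricative), which sits before the trigger /ɟ/ (stop).
A voiced velar stop is [g], so the surface segment is [g].

[ɳɪgɟo]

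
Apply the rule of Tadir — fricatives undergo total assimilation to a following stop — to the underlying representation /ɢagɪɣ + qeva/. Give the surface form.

/ɣ/ is the segment targeted by the rule; it sits immediately before /q/, so it assimilates completely and surfaces as [q].

[ɢagɪqqeva]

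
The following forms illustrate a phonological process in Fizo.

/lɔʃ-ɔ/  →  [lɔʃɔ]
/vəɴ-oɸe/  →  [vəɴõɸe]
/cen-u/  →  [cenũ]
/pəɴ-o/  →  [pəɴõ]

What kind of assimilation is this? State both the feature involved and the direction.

progressive nasality assimilation (vowel nasalisation)

The vowel /o/ surfaces as nasalised [õ] next to the preceding nasal /ɴ/ — it has acquired the [+nasal] feature of its neighbour.
Likewise in the remaining data: /u/ → [ũ] after /n/ — each time a vowel is nasalised next to a preceding nasal.
No change occurs in [lɔʃɔ] because the vowel at the boundary is adjacent to an oral consonant, not a nasal (/ɔ/ next to /ʃ/).
Because the conditioning nasal is to the left of the vowel that changes, the process is progressive (perseverative).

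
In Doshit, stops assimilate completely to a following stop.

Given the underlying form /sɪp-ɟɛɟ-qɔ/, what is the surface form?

/p/ is the segment targeted by the rule; it sits immediately before /ɟ/, so it assimilates completely and surfaces as [ɟ].
The same rule applies at the second boundary: /ɟ/ → [q] next to /q/.

[sɪɟɟɛqqɔ]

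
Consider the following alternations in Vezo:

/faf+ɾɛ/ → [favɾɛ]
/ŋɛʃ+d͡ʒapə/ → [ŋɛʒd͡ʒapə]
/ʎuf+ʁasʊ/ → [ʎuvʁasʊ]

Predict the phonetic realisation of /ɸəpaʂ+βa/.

The data show regressive voicing assimilation: /f/ → [v] before /ɾ/; /ʃ/ → [ʒ] before /d͡ʒ/; /f/ → [v] before /ʁ/. In each pair only voicing changes, matching the following consonant, while place and manner stay constant.
The rule targets /ʂ/ (voiceless retroflex fricative), which sits before the trigger /β/ (voiced).
The voiced retroflex fricative is [ʐ], so /ʂ/ → [ʐ].

[ɸəpaʐβa]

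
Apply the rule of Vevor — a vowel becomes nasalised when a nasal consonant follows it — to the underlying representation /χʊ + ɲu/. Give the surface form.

/ʊ/ sits next to the nasal /ɲ/ and is therefore nasalised to [ʊ̃].

[χʊ̃ɲu]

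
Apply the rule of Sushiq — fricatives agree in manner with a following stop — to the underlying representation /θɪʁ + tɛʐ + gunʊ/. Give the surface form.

[θɪɢtɛɖgunʊ]

/ʁ/ is a voiced uvular fricative. The following trigger /t/ is a stop, so /ʁ/ must become a stop as well.
The voiced uvular stop is [ɢ], so /ʁ/ → [ɢ].
The same rule applies at the second boundary: /ʐ/ → [ɖ] next to /g/.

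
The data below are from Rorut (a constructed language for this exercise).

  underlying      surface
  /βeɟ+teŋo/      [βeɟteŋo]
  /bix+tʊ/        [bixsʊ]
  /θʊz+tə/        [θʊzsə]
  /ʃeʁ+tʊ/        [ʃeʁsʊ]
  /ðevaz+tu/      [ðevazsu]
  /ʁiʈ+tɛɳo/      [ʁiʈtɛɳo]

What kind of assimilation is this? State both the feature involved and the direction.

The segment that alternates is /t/, which surfaces as [s] when adjacent to /x/.
/t/ is a stop while /x/ is a fricative; the output [s] is a fricative, matching the trigger — so the feature that spreads is manner.
Place and voice are unchanged, so the assimilation is partial, not total.
Checking the remaining alternations: /t/ → [s] after /z/ (stop → fricative, matching a fricative); /t/ → [s] after /ʁ/ (stop → fricative, matching a fricative) — only manner changes, and always toward the preceding segment.
No alternation appears in [βeɟteŋo], [ʁiʈtɛɳo]: there the adjacent consonants already agree in manner (/t/ and /ɟ/ are both stops; /t/ and /ʈ/ are both stops), so these forms are consistent with the same rule.
The trigger is the preceding segment, so the direction is progressive (perseverative).

progressive manner assimilation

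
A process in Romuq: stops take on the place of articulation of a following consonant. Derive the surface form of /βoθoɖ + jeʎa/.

/ɖ/ is a voiced retroflex stop. The following trigger /j/ is palatal, so /ɖ/ must become palatal as well.
A voiced palatal stop is [ɟ], so the surface segment is [ɟ].

[βoθoɟjeʎa]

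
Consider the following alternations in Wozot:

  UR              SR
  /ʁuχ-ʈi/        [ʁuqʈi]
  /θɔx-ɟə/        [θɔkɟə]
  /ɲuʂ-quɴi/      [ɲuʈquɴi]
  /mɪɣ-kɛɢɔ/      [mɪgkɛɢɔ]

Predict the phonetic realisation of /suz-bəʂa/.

The data show regressive manner assimilation: /χ/ → [q] before /ʈ/; /x/ → [k] before /ɟ/; /ʂ/ → [ʈ] before /q/; /ɣ/ → [g] before /k/. In each pair only manner changes, matching the following consonant, while place and voice stay constant.
The rule targets /z/ (voiced alveolar fricative), which sits before the trigger /b/ (stop).
A voiced alveolar stop is [d], so the surface segment is [d].

[sudbəʂa]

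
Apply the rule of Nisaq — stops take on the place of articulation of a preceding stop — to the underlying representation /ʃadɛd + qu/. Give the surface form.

[ʃadɛdtu]

The rule targets /q/ (voiceless uvular stop), which sits after the trigger /d/ (alveolar).
A voiceless alveolar stop is [t], so the surface segment is [t].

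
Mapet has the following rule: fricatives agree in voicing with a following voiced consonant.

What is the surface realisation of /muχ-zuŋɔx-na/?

[muʁzuŋɔɣna]

The rule targets /χ/ (voiceless uvular fricative), which sits before the trigger /z/ (voiced).
Changing only its voicing to voiced gives [ʁ] — the voiced uvular fricative.
At the second juncture, /x/ likewise becomes [ɣ] adjacent to /n/.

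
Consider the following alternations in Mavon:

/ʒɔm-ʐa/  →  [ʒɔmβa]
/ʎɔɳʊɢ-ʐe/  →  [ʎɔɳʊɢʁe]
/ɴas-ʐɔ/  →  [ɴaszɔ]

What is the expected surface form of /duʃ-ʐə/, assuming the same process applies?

The data show progressive place assimilation: /ʐ/ → [β] after /m/; /ʐ/ → [ʁ] after /ɢ/; /ʐ/ → [z] after /s/. In each pair only place changes, matching the preceding consonant, while manner and voice stay constant.
/ʐ/ is a voiced retroflex fricative. The preceding trigger /ʃ/ is postalveolar, so /ʐ/ must become postalveolar as well.
A voiced postalveolar fricative is [ʒ], so the surface segment is [ʒ].

[duʃʒə]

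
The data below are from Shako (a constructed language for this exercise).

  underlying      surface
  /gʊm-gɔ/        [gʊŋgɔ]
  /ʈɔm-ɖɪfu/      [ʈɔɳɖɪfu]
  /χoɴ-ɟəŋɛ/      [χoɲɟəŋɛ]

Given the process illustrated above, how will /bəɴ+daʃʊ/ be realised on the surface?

The data show regressive place assimilation: /m/ → [ŋ] before /g/; /m/ → [ɳ] before /ɖ/; /ɴ/ → [ɲ] before /ɟ/. In each pair only place changes, matching the following consonant, while manner and voice stay constant.
The rule targets /ɴ/ (voiced uvular nasal), which sits before the trigger /d/ (alveolar).
A voiced alveolar nasal is [n], so the surface segment is [n].

[bəndaʃʊ]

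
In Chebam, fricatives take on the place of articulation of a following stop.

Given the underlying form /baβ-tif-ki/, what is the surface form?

[baztixki]

The rule targets /β/ (voiced bilabial fricative), which sits before the trigger /t/ (alveolar).
The voiced alveolar fricative is [z], so /β/ → [z].
The same rule applies at the second boundary: /f/ → [x] next to /k/.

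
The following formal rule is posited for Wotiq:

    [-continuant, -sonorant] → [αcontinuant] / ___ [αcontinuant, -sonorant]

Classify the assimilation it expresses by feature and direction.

The shared variable α links the value of [continuant] on the target to that of the neighbouring obstruent. [continuant] distinguishes stops from fricatives — a manner-of-articulation feature — so this is manner assimilation.
Since the environment is written after the underscore, the trigger follows the target; the direction is regressive.

regressive manner assimilation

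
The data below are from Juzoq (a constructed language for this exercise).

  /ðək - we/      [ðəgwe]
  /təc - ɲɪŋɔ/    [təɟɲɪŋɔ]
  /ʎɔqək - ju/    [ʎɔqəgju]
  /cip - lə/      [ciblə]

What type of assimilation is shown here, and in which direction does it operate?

Comparing underlying and surface forms, /k/ → [g] is the alternation; the neighbouring /w/ is constant.
The change voiceless → voiced matches the voicing of the following /w/, identifying this as voicing assimilation.
Place and manner are unchanged, so the assimilation is partial, not total.
Checking the remaining alternations: /c/ → [ɟ] before /ɲ/ (voiceless → voiced, matching voiced); /k/ → [g] before /j/ (voiceless → voiced, matching voiced); /p/ → [b] before /l/ (voiceless → voiced, matching voiced) — only voicing changes, and always toward the following segment.
The trigger is the following segment, so the direction is regressive (anticipatory).

regressive voicing assimilation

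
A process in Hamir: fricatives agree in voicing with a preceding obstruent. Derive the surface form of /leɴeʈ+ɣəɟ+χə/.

[leɴeʈxəɟʁə]

/ɣ/ is a voiced velar fricative. The preceding trigger /ʈ/ is voiceless, so /ɣ/ must become voiceless as well.
A voiceless velar fricative is [x], so the surface segment is [x].
At the second juncture, /χ/ likewise becomes [ʁ] adjacent to /ɟ/.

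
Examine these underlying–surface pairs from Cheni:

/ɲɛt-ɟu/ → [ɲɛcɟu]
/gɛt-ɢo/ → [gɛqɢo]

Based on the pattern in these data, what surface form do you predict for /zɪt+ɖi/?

The data show regressive place assimilation: /t/ → [c] before /ɟ/; /t/ → [q] before /ɢ/. In each pair only place changes, matching the following consonant, while manner and voice stay constant.
/t/ is a voiceless alveolar stop. The following trigger /ɖ/ is retroflex, so /t/ must become retroflex as well.
The voiceless retroflex stop is [ʈ], so /t/ → [ʈ].

[zɪʈɖi]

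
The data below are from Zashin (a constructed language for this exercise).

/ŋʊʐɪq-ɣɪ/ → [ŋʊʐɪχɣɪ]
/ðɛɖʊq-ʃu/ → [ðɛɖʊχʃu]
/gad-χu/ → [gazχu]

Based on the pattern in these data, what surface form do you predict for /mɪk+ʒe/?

The data show regressive manner assimilation: /q/ → [χ] before /ɣ/; /q/ → [χ] before /ʃ/; /d/ → [z] before /χ/. In each pair only manner changes, matching the following consonant, while place and voice stay constant.
/k/ is a voiceless velar stop. The following trigger /ʒ/ is a fricative, so /k/ must become a fricative as well.
The voiceless velar fricative is [x], so /k/ → [x].

[mɪxʒe]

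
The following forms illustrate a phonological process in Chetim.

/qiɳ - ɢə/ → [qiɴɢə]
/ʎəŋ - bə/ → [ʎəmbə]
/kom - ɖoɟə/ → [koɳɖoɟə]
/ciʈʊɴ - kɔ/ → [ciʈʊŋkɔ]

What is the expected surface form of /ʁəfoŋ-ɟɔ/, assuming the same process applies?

The data show regressive place assimilation: /ɳ/ → [ɴ] before /ɢ/; /ŋ/ → [m] before /b/; /m/ → [ɳ] before /ɖ/; /ɴ/ → [ŋ] before /k/. In each pair only place changes, matching the following consonant, while manner and voice stay constant.
/ŋ/ is a voiced velar nasal. The following trigger /ɟ/ is palatal, so /ŋ/ must become palatal as well.
The voiced palatal nasal is [ɲ], so /ŋ/ → [ɲ].

[ʁəfoɲɟɔ]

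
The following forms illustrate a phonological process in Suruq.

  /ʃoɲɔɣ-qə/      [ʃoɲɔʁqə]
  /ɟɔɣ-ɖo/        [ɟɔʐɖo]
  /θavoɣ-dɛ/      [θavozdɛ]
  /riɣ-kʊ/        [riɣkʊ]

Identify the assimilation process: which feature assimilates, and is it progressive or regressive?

regressive place assimilation

The segment that alternates is /ɣ/, which surfaces as [ʁ] when adjacent to /q/.
The change velar → uvular matches the place of the following /q/, identifying this as place assimilation.
Manner and voice are unchanged, so the assimilation is partial, not total.
Checking the remaining alternations: /ɣ/ → [ʐ] before /ɖ/ (velar → retroflex, matching retroflex); /ɣ/ → [z] before /d/ (velar → alveolar, matching alveolar) — only place changes, and always toward the following segment.
No alternation appears in [riɣkʊ]: there the adjacent consonants already agree in place (/ɣ/ and /k/ are both velar), so this form is consistent with the same rule.
Since the segment that changes precedes the conditioning segment, the assimilation is regressive.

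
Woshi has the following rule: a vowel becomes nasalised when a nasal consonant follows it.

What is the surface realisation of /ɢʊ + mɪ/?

[ɢʊ̃mɪ]

/ʊ/ sits next to the nasal /m/ and is therefore nasalised to [ʊ̃].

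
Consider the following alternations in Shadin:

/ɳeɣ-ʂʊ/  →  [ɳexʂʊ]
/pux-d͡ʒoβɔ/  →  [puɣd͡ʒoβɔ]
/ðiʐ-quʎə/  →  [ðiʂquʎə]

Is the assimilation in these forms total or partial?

Underlying /ɣ/ is realised as [x] next to /ʂ/; /ʂ/ itself does not change.
The change voiced → voiceless matches the voicing of the following /ʂ/, identifying this as voicing assimilation.
Place and manner are unchanged, so the assimilation is partial, not total.
The same holds elsewhere in the data: /x/ → [ɣ] before /d͡ʒ/ (voiceless → voiced, matching voiced); /ʐ/ → [ʂ] before /q/ (voiced → voiceless, matching voiceless) — only voicing changes, and always toward the following segment.

partial assimilation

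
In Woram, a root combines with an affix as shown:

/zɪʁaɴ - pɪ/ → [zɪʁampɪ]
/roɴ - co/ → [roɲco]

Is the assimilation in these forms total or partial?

partial assimilation

Comparing underlying and surface forms, /ɴ/ → [m] is the alternation; the neighbouring /p/ is constant.
The change uvular → bilabial matches the place of the following /p/, identifying this as place assimilation.
Manner and voice are unchanged, so the assimilation is partial, not total.
The other alternating form patterns the same way: /ɴ/ → [ɲ] before /c/ (uvular → palatal, matching palatal) — only place changes, and always toward the following segment.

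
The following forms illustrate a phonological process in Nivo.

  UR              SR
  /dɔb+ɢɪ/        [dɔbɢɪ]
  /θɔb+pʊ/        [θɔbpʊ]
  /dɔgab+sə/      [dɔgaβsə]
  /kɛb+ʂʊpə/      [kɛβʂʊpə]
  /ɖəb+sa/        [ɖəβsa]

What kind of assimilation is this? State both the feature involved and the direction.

regressive manner assimilation

Underlying /b/ is realised as [β] next to /s/; /s/ itself does not change.
/b/ is a stop while /s/ is a fricative; the output [β] is a fricative, matching the trigger — so the feature that spreads is manner.
Place and voice are unchanged, so the assimilation is partial, not total.
The same holds elsewhere in the data: /b/ → [β] before /ʂ/ (stop → fricative, matching a fricative) — only manner changes, and always toward the following segment.
Nothing changes in [dɔbɢɪ], [θɔbpʊ]: there the adjacent consonants already agree in manner (/b/ and /ɢ/ are both stops; /b/ and /p/ are both stops), so these forms are consistent with the same rule.
The trigger is the following segment, so the direction is regressive (anticipatory).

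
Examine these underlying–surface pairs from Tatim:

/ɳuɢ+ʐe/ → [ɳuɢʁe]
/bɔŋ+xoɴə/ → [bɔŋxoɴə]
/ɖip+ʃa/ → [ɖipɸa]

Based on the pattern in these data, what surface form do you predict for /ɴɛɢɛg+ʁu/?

The data show progressive place assimilation: /ʐ/ → [ʁ] after /ɢ/; /ʃ/ → [ɸ] after /p/. In each pair only place changes, matching the preceding consonant, while manner and voice stay constant.
Nothing changes in [bɔŋxoɴə]: there the adjacent consonants already agree in place (/x/ and /ŋ/ are both velar), so this form is consistent with the same rule.
The rule targets /ʁ/ (voiced uvular fricative), which sits after the trigger /g/ (velar).
A voiced velar fricative is [ɣ], so the surface segment is [ɣ].

[ɴɛɢɛgɣu]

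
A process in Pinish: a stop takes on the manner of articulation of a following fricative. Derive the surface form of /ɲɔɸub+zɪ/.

[ɲɔɸuβzɪ]

The rule targets /b/ (voiced bilabial stop), which sits before the trigger /z/ (fricative).
A voiced bilabial fricative is [β], so the surface segment is [β].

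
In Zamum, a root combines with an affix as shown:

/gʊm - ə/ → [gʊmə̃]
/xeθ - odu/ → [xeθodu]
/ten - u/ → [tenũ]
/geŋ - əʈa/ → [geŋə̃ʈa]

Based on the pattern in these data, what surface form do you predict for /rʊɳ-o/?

[rʊɳõ]

The data show progressive nasality assimilation (vowel nasalisation): /ə/ → [ə̃] after /m/; /u/ → [ũ] after /n/; /ə/ → [ə̃] after /ŋ/ — a vowel is nasalised by an immediately preceding nasal consonant.
No change occurs in [xeθodu] because the vowel at the boundary is adjacent to an oral consonant, not a nasal (/o/ next to /θ/).
/o/ sits next to the nasal /ɳ/ and is therefore nasalised to [õ].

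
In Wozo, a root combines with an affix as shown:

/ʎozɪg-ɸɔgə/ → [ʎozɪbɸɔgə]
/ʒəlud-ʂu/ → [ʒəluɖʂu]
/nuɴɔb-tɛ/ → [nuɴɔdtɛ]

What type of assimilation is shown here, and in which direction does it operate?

regressive place assimilation

Comparing underlying and surface forms, /g/ → [b] is the alternation; the neighbouring /ɸ/ is constant.
/g/ is velar while /ɸ/ is bilabial; the output [b] is bilabial, matching the trigger — so the feature that spreads is place.
Manner and voice are unchanged, so the assimilation is partial, not total.
The same holds elsewhere in the data: /d/ → [ɖ] before /ʂ/ (alveolar → retroflex, matching retroflex); /b/ → [d] before /t/ (bilabial → alveolar, matching alveolar) — only place changes, and always toward the following segment.
The trigger is the following segment, so the direction is regressive (anticipatory).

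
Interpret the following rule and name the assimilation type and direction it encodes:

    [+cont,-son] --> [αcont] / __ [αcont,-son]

regressive manner assimilation

The shared variable α links the value of [cont] on the target to that of the neighbouring obstruent. [cont] distinguishes stops from fricatives — a manner-of-articulation feature — so this is manner assimilation.
The conditioning segment sits to the right of the focus bar, meaning the trigger follows the segment that changes — regressive assimilation.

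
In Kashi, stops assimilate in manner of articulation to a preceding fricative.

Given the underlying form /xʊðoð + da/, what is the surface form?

/d/ is a voiced alveolar stop. The preceding trigger /ð/ is a fricative, so /d/ must become a fricative as well.
The voiced alveolar fricative is [z], so /d/ → [z].

[xʊðoðza]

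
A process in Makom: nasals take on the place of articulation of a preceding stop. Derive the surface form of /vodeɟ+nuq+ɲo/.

The rule targets /n/ (voiced alveolar nasal), which sits after the trigger /ɟ/ (palatal).
The voiced palatal nasal is [ɲ], so /n/ → [ɲ].
The same rule applies at the second boundary: /ɲ/ → [ɴ] next to /q/.

[vodeɟɲuqɴo]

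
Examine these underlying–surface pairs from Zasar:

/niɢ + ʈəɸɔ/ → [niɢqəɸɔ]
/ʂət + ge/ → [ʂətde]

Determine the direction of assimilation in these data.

Underlying /ʈ/ is realised as [q] next to /ɢ/; /ɢ/ itself does not change.
The change retroflex → uvular matches the place of the preceding /ɢ/, identifying this as place assimilation.
Checking the remaining alternation: /g/ → [d] after /t/ (velar → alveolar, matching alveolar) — only place changes, and always toward the preceding segment.
Since the segment that changes follows the conditioning segment, the assimilation is progressive.

progressive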